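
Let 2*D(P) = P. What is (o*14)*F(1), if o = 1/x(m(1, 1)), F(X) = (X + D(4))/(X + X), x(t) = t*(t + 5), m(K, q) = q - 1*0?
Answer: 7/2 ≈ 3.5000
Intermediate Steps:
D(P) = P/2
m(K, q) = q (m(K, q) = q + 0 = q)
x(t) = t*(5 + t)
F(X) = (2 + X)/(2*X) (F(X) = (X + (½)*4)/(X + X) = (X + 2)/((2*X)) = (2 + X)*(1/(2*X)) = (2 + X)/(2*X))
o = ⅙ (o = 1/(1*(5 + 1)) = 1/(1*6) = 1/6 = ⅙ ≈ 0.16667)
(o*14)*F(1) = ((⅙)*14)*((½)*(2 + 1)/1) = 7*((½)*1*3)/3 = (7/3)*(3/2) = 7/2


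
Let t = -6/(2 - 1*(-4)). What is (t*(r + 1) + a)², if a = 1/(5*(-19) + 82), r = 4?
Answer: 4356/169 ≈ 25.775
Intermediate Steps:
t = -1 (t = -6/(2 + 4) = -6/6 = -6*⅙ = -1)
a = -1/13 (a = 1/(-95 + 82) = 1/(-13) = -1/13 ≈ -0.076923)
(t*(r + 1) + a)² = (-(4 + 1) - 1/13)² = (-1*5 - 1/13)² = (-5 - 1/13)² = (-66/13)² = 4356/169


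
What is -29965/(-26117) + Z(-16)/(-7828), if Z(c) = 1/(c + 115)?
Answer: 1786308451/1556918748 ≈ 1.1473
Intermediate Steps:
Z(c) = 1/(115 + c)
-29965/(-26117) + Z(-16)/(-7828) = -29965/(-26117) + 1/((115 - 16)*(-7828)) = -29965*(-1/26117) - 1/7828/99 = 2305/2009 + (1/99)*(-1/7828) = 2305/2009 - 1/774972 = 1786308451/1556918748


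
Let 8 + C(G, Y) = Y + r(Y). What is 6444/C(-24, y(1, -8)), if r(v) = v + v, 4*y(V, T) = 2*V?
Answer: -12888/13 ≈ -991.38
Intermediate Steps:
y(V, T) = V/2 (y(V, T) = (2*V)/4 = V/2)
r(v) = 2*v
C(G, Y) = -8 + 3*Y (C(G, Y) = -8 + (Y + 2*Y) = -8 + 3*Y)
6444/C(-24, y(1, -8)) = 6444/(-8 + 3*((½)*1)) = 6444/(-8 + 3*(½)) = 6444/(-8 + 3/2) = 6444/(-13/2) = 6444*(-2/13) = -12888/13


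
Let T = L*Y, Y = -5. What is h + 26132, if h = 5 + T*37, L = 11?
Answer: 24102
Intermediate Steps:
T = -55 (T = 11*(-5) = -55)
h = -2030 (h = 5 - 55*37 = 5 - 2035 = -2030)
h + 26132 = -2030 + 26132 = 24102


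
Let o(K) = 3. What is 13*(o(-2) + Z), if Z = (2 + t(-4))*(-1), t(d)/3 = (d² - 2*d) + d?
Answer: -767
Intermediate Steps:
t(d) = -3*d + 3*d² (t(d) = 3*((d² - 2*d) + d) = 3*(d² - d) = -3*d + 3*d²)
Z = -62 (Z = (2 + 3*(-4)*(-1 - 4))*(-1) = (2 + 3*(-4)*(-5))*(-1) = (2 + 60)*(-1) = 62*(-1) = -62)
13*(o(-2) + Z) = 13*(3 - 62) = 13*(-59) = -767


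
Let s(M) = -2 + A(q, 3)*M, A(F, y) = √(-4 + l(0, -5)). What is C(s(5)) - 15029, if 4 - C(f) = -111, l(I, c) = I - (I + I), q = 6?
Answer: -14914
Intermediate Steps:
l(I, c) = -I (l(I, c) = I - 2*I = -I)
A(F, y) = 2*I (A(F, y) = √(-4 - 1*0) = √(-4 + 0) = √(-4) = 2*I)
s(M) = -2 + 2*I*M (s(M) = -2 + (2*I)*M = -2 + 2*I*M)
C(f) = 115 (C(f) = 4 - 1*(-111) = 4 + 111 = 115)
C(s(5)) - 15029 = 115 - 15029 = -14914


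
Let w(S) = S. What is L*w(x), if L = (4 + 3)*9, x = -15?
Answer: -945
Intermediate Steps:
L = 63 (L = 7*9 = 63)
L*w(x) = 63*(-15) = -945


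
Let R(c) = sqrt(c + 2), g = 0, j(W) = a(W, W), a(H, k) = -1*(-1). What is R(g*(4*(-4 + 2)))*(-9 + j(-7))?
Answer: -8*sqrt(2) ≈ -11.314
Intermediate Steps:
a(H, k) = 1
j(W) = 1
R(c) = sqrt(2 + c)
R(g*(4*(-4 + 2)))*(-9 + j(-7)) = sqrt(2 + 0*(4*(-4 + 2)))*(-9 + 1) = sqrt(2 + 0*(4*(-2)))*(-8) = sqrt(2 + 0*(-8))*(-8) = sqrt(2 + 0)*(-8) = sqrt(2)*(-8) = -8*sqrt(2)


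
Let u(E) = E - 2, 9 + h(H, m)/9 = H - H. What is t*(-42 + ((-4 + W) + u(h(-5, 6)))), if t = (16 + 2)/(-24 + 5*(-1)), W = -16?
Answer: 90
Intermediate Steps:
h(H, m) = -81 (h(H, m) = -81 + 9*(H - H) = -81 + 9*0 = -81 + 0 = -81)
u(E) = -2 + E
t = -18/29 (t = 18/(-24 - 5) = 18/(-29) = 18*(-1/29) = -18/29 ≈ -0.62069)
t*(-42 + ((-4 + W) + u(h(-5, 6)))) = -18*(-42 + ((-4 - 16) + (-2 - 81)))/29 = -18*(-42 + (-20 - 83))/29 = -18*(-42 - 103)/29 = -18/29*(-145) = 90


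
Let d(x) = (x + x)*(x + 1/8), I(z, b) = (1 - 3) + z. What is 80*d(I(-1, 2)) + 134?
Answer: 1514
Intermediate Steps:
I(z, b) = -2 + z
d(x) = 2*x*(1/8 + x) (d(x) = (2*x)*(x + 1/8) = (2*x)*(1/8 + x) = 2*x*(1/8 + x))
80*d(I(-1, 2)) + 134 = 80*((-2 - 1)*(1 + 8*(-2 - 1))/4) + 134 = 80*((1/4)*(-3)*(1 + 8*(-3))) + 134 = 80*((1/4)*(-3)*(1 - 24)) + 134 = 80*((1/4)*(-3)*(-23)) + 134 = 80*(69/4) + 134 = 1380 + 134 = 1514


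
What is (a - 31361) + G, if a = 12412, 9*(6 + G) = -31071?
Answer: -67222/3 ≈ -22407.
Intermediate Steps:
G = -10375/3 (G = -6 + (⅑)*(-31071) = -6 - 10357/3 = -10375/3 ≈ -3458.3)
(a - 31361) + G = (12412 - 31361) - 10375/3 = -18949 - 10375/3 = -67222/3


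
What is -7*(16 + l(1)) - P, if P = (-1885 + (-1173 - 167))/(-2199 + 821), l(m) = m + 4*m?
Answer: -205791/1378 ≈ -149.34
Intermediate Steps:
l(m) = 5*m
P = 3225/1378 (P = (-1885 - 1340)/(-1378) = -3225*(-1/1378) = 3225/1378 ≈ 2.3403)
-7*(16 + l(1)) - P = -7*(16 + 5*1) - 1*3225/1378 = -7*(16 + 5) - 3225/1378 = -7*21 - 3225/1378 = -147 - 3225/1378 = -205791/1378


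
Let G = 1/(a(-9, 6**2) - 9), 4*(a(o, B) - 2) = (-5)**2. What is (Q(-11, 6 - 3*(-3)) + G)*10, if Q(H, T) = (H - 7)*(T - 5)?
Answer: -5440/3 ≈ -1813.3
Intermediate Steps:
a(o, B) = 33/4 (a(o, B) = 2 + (1/4)*(-5)**2 = 2 + (1/4)*25 = 2 + 25/4 = 33/4)
G = -4/3 (G = 1/(33/4 - 9) = 1/(-3/4) = -4/3 ≈ -1.3333)
Q(H, T) = (-7 + H)*(-5 + T)
(Q(-11, 6 - 3*(-3)) + G)*10 = ((35 - 7*(6 - 3*(-3)) - 5*(-11) - 11*(6 - 3*(-3))) - 4/3)*10 = ((35 - 7*(6 + 9) + 55 - 11*(6 + 9)) - 4/3)*10 = ((35 - 7*15 + 55 - 11*15) - 4/3)*10 = ((35 - 105 + 55 - 165) - 4/3)*10 = (-180 - 4/3)*10 = -544/3*10 = -5440/3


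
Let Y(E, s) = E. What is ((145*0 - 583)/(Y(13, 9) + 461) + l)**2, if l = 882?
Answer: 174293725225/224676 ≈ 7.7576e+5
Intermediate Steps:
((145*0 - 583)/(Y(13, 9) + 461) + l)**2 = ((145*0 - 583)/(13 + 461) + 882)**2 = ((0 - 583)/474 + 882)**2 = (-583*1/474 + 882)**2 = (-583/474 + 882)**2 = (417485/474)**2 = 174293725225/224676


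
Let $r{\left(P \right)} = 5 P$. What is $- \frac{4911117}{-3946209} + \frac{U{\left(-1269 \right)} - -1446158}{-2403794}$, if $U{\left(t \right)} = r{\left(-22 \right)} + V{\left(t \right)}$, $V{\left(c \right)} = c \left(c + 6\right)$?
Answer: $- \frac{75289563419}{3161957838982} \approx -0.023811$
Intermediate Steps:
$V{\left(c \right)} = c \left(6 + c\right)$
$U{\left(t \right)} = -110 + t \left(6 + t\right)$ ($U{\left(t \right)} = 5 \left(-22\right) + t \left(6 + t\right) = -110 + t \left(6 + t\right)$)
$- \frac{4911117}{-3946209} + \frac{U{\left(-1269 \right)} - -1446158}{-2403794} = - \frac{4911117}{-3946209} + \frac{\left(-110 - 1269 \left(6 - 1269\right)\right) - -1446158}{-2403794} = \left(-4911117\right) \left(- \frac{1}{3946209}\right) + \left(\left(-110 - -1602747\right) + 1446158\right) \left(- \frac{1}{2403794}\right) = \frac{1637039}{1315403} + \left(\left(-110 + 1602747\right) + 1446158\right) \left(- \frac{1}{2403794}\right) = \frac{1637039}{1315403} + \left(1602637 + 1446158\right) \left(- \frac{1}{2403794}\right) = \frac{1637039}{1315403} + 3048795 \left(- \frac{1}{2403794}\right) = \frac{1637039}{1315403} - \frac{3048795}{2403794} = - \frac{75289563419}{3161957838982}$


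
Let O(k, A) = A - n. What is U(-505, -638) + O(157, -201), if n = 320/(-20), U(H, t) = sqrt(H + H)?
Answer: -185 + I*sqrt(1010) ≈ -185.0 + 31.78*I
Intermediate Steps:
U(H, t) = sqrt(2)*sqrt(H) (U(H, t) = sqrt(2*H) = sqrt(2)*sqrt(H))
n = -16 (n = 320*(-1/20) = -16)
O(k, A) = 16 + A (O(k, A) = A - 1*(-16) = A + 16 = 16 + A)
U(-505, -638) + O(157, -201) = sqrt(2)*sqrt(-505) + (16 - 201) = sqrt(2)*(I*sqrt(505)) - 185 = I*sqrt(1010) - 185 = -185 + I*sqrt(1010)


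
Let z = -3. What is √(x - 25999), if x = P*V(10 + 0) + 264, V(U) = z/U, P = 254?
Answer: 4*I*√40330/5 ≈ 160.66*I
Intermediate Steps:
V(U) = -3/U
x = 939/5 (x = 254*(-3/(10 + 0)) + 264 = 254*(-3/10) + 264 = -381/5 + 264 = 939/5 ≈ 187.80)
√(x - 25999) = √(939/5 - 25999) = √(-129056/5) = 4*I*√40330/5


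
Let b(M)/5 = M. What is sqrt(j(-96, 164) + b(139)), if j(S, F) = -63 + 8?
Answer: 8*sqrt(10) ≈ 25.298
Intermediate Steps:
b(M) = 5*M
j(S, F) = -55
sqrt(j(-96, 164) + b(139)) = sqrt(-55 + 5*139) = sqrt(-55 + 695) = sqrt(640) = 8*sqrt(10)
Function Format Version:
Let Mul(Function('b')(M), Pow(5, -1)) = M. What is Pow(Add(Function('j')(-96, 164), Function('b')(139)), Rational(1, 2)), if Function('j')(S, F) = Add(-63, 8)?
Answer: Mul(8, Pow(10, Rational(1, 2))) ≈ 25.298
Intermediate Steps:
Function('b')(M) = Mul(5, M)
Function('j')(S, F) = -55
Pow(Add(Function('j')(-96, 164), Function('b')(139)), Rational(1, 2)) = Pow(Add(-55, Mul(5, 139)), Rational(1, 2)) = Pow(Add(-55, 695), Rational(1, 2)) = Pow(640, Rational(1, 2)) = Mul(8, Pow(10, Rational(1, 2)))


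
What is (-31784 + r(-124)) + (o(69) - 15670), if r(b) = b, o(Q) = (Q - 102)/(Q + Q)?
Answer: -2188599/46 ≈ -47578.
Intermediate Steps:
o(Q) = (-102 + Q)/(2*Q) (o(Q) = (-102 + Q)/((2*Q)) = (-102 + Q)*(1/(2*Q)) = (-102 + Q)/(2*Q))
(-31784 + r(-124)) + (o(69) - 15670) = (-31784 - 124) + ((½)*(-102 + 69)/69 - 15670) = -31908 + ((½)*(1/69)*(-33) - 15670) = -31908 + (-11/46 - 15670) = -31908 - 720831/46 = -2188599/46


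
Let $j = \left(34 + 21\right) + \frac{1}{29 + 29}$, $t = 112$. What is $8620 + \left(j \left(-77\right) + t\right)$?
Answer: $\frac{260749}{58} \approx 4495.7$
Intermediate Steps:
$j = \frac{3191}{58}$ ($j = 55 + \frac{1}{58} = \frac{3191}{58} \approx 55.017$)
$8620 + \left(j \left(-77\right) + t\right) = 8620 + \left(\frac{3191}{58} \left(-77\right) + 112\right) = 8620 + \left(- \frac{245707}{58} + 112\right) = 8620 - \frac{239211}{58} = \frac{260749}{58}$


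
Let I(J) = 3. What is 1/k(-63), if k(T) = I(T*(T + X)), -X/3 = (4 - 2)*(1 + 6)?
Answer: ⅓ ≈ 0.33333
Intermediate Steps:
X = -42 (X = -3*(4 - 2)*(1 + 6) = -6*7 = -3*14 = -42)
k(T) = 3
1/k(-63) = 1/3 = ⅓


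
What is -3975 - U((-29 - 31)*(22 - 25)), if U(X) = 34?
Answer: -4009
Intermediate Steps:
-3975 - U((-29 - 31)*(22 - 25)) = -3975 - 1*34 = -3975 - 34 = -4009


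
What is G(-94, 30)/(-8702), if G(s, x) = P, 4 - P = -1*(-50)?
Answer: 23/4351 ≈ 0.0052861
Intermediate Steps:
P = -46 (P = 4 - (-1)*(-50) = 4 - 1*50 = 4 - 50 = -46)
G(s, x) = -46
G(-94, 30)/(-8702) = -46/(-8702) = -46*(-1/8702) = 23/4351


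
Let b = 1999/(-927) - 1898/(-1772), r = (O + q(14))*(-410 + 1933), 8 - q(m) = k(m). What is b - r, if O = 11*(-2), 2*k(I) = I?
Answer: 26267450135/821322 ≈ 31982.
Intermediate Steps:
k(I) = I/2
q(m) = 8 - m/2
O = -22
r = -31983 (r = (-22 + (8 - 1/2*14))*(-410 + 1933) = (-22 + (8 - 7))*1523 = (-22 + 1)*1523 = -21*1523 = -31983)
b = -891391/821322 (b = 1999*(-1/927) - 1898*(-1/1772) = -1999/927 + 949/886 = -891391/821322 ≈ -1.0853)
b - r = -891391/821322 - 1*(-31983) = -891391/821322 + 31983 = 26267450135/821322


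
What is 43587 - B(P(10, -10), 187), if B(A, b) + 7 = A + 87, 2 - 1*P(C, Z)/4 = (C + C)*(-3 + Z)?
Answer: 42459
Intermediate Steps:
P(C, Z) = 8 - 8*C*(-3 + Z) (P(C, Z) = 8 - 4*(C + C)*(-3 + Z) = 8 - 4*2*C*(-3 + Z) = 8 - 8*C*(-3 + Z))
B(A, b) = 80 + A (B(A, b) = -7 + (A + 87) = -7 + (87 + A) = 80 + A)
43587 - B(P(10, -10), 187) = 43587 - (80 + (8 + 24*10 - 8*10*(-10))) = 43587 - (80 + (8 + 240 + 800)) = 43587 - (80 + 1048) = 43587 - 1*1128 = 43587 - 1128 = 42459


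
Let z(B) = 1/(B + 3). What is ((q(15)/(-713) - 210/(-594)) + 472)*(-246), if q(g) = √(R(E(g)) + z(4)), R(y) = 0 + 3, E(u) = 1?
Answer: -3834566/33 + 246*√154/4991 ≈ -1.1620e+5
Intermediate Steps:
z(B) = 1/(3 + B)
R(y) = 3
q(g) = √154/7 (q(g) = √(3 + 1/(3 + 4)) = √(3 + 1/7) = √(3 + ⅐) = √(22/7) = √154/7)
((q(15)/(-713) - 210/(-594)) + 472)*(-246) = (((√154/7)/(-713) - 210/(-594)) + 472)*(-246) = (((√154/7)*(-1/713) - 210*(-1/594)) + 472)*(-246) = ((-√154/4991 + 35/99) + 472)*(-246) = ((35/99 - √154/4991) + 472)*(-246) = (46763/99 - √154/4991)*(-246) = -3834566/33 + 246*√154/4991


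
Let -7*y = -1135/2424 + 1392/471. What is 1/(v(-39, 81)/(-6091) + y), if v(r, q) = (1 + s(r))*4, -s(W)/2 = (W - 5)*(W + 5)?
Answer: 16226277816/26106427633 ≈ 0.62154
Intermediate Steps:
s(W) = -2*(-5 + W)*(5 + W) (s(W) = -2*(W - 5)*(W + 5) = -2*(-5 + W)*(5 + W))
v(r, q) = 204 - 8*r² (v(r, q) = (1 + (50 - 2*r²))*4 = (51 - 2*r²)*4 = 204 - 8*r²)
y = -946541/2663976 (y = -(-1135/2424 + 1392/471)/7 = -(-1135*1/2424 + 1392*(1/471))/7 = -(-1135/2424 + 464/157)/7 = -⅐*946541/380568 = -946541/2663976 ≈ -0.35531)
1/(v(-39, 81)/(-6091) + y) = 1/((204 - 8*(-39)²)/(-6091) - 946541/2663976) = 1/((204 - 8*1521)*(-1/6091) - 946541/2663976) = 1/((204 - 12168)*(-1/6091) - 946541/2663976) = 1/(-11964*(-1/6091) - 946541/2663976) = 1/(11964/6091 - 946541/2663976) = 1/(26106427633/16226277816) = 16226277816/26106427633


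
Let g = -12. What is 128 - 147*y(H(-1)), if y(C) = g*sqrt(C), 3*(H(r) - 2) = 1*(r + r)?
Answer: 128 + 1176*sqrt(3) ≈ 2164.9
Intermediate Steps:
H(r) = 2 + 2*r/3 (H(r) = 2 + (1*(r + r))/3 = 2 + (1*(2*r))/3 = 2 + (2*r)/3 = 2 + 2*r/3)
y(C) = -12*sqrt(C)
128 - 147*y(H(-1)) = 128 - (-1764)*sqrt(2 + (2/3)*(-1)) = 128 - (-1764)*sqrt(2 - 2/3) = 128 - (-1764)*sqrt(4/3) = 128 - (-1764)*2*sqrt(3)/3 = 128 - (-1176)*sqrt(3) = 128 + 1176*sqrt(3)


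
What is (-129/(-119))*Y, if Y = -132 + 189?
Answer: 7353/119 ≈ 61.790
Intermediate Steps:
Y = 57
(-129/(-119))*Y = -129/(-119)*57 = -129*(-1/119)*57 = (129/119)*57 = 7353/119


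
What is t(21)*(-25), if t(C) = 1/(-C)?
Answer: 25/21 ≈ 1.1905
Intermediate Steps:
t(C) = -1/C
t(21)*(-25) = -1/21*(-25) = 25/21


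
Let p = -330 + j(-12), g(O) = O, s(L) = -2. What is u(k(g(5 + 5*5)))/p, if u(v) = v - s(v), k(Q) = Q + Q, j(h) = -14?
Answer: -31/172 ≈ -0.18023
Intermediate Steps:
k(Q) = 2*Q
u(v) = 2 + v (u(v) = v - 1*(-2) = v + 2 = 2 + v)
p = -344 (p = -330 - 14 = -344)
u(k(g(5 + 5*5)))/p = (2 + 2*(5 + 5*5))/(-344) = (2 + 2*(5 + 25))*(-1/344) = (2 + 2*30)*(-1/344) = (2 + 60)*(-1/344) = 62*(-1/344) = -31/172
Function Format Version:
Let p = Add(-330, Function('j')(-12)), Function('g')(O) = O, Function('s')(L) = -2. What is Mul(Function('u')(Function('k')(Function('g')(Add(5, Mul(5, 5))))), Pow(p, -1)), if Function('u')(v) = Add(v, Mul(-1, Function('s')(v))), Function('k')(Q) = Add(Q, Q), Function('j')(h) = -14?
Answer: Rational(-31, 172) ≈ -0.18023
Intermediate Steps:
Function('k')(Q) = Mul(2, Q)
Function('u')(v) = Add(2, v) (Function('u')(v) = Add(v, Mul(-1, -2)) = Add(v, 2) = Add(2, v))
p = -344 (p = Add(-330, -14) = -344)
Mul(Function('u')(Function('k')(Function('g')(Add(5, Mul(5, 5))))), Pow(p, -1)) = Mul(Add(2, Mul(2, Add(5, Mul(5, 5)))), Pow(-344, -1)) = Mul(Add(2, Mul(2, Add(5, 25))), Rational(-1, 344)) = Mul(Add(2, Mul(2, 30)), Rational(-1, 344)) = Mul(Add(2, 60), Rational(-1, 344)) = Mul(62, Rational(-1, 344)) = Rational(-31, 172)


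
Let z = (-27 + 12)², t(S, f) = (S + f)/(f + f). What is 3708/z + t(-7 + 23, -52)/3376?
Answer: 36163937/2194400 ≈ 16.480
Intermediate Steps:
t(S, f) = (S + f)/(2*f) (t(S, f) = (S + f)/((2*f)) = (S + f)*(1/(2*f)) = (S + f)/(2*f))
z = 225 (z = (-15)² = 225)
3708/z + t(-7 + 23, -52)/3376 = 3708/225 + ((½)*((-7 + 23) - 52)/(-52))/3376 = 3708*(1/225) + ((½)*(-1/52)*(16 - 52))*(1/3376) = 412/25 + ((½)*(-1/52)*(-36))*(1/3376) = 412/25 + (9/26)*(1/3376) = 412/25 + 9/87776 = 36163937/2194400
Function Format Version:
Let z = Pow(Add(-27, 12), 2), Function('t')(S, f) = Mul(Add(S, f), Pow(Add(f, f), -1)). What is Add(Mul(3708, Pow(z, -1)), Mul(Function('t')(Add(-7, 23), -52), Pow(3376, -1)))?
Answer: Rational(36163937, 2194400) ≈ 16.480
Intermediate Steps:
Function('t')(S, f) = Mul(Rational(1, 2), Pow(f, -1), Add(S, f)) (Function('t')(S, f) = Mul(Add(S, f), Pow(Mul(2, f), -1)) = Mul(Add(S, f), Mul(Rational(1, 2), Pow(f, -1))) = Mul(Rational(1, 2), Pow(f, -1), Add(S, f)))
z = 225 (z = Pow(-15, 2) = 225)
Add(Mul(3708, Pow(z, -1)), Mul(Function('t')(Add(-7, 23), -52), Pow(3376, -1))) = Add(Mul(3708, Pow(225, -1)), Mul(Mul(Rational(1, 2), Pow(-52, -1), Add(Add(-7, 23), -52)), Pow(3376, -1))) = Add(Mul(3708, Rational(1, 225)), Mul(Mul(Rational(1, 2), Rational(-1, 52), Add(16, -52)), Rational(1, 3376))) = Add(Rational(412, 25), Mul(Mul(Rational(1, 2), Rational(-1, 52), -36), Rational(1, 3376))) = Add(Rational(412, 25), Mul(Rational(9, 26), Rational(1, 3376))) = Add(Rational(412, 25), Rational(9, 87776)) = Rational(36163937, 2194400)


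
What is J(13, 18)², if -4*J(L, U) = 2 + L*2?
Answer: 49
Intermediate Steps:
J(L, U) = -½ - L/2 (J(L, U) = -(2 + L*2)/4 = -(2 + 2*L)/4 = -½ - L/2)
J(13, 18)² = (-½ - ½*13)² = (-½ - 13/2)² = (-7)² = 49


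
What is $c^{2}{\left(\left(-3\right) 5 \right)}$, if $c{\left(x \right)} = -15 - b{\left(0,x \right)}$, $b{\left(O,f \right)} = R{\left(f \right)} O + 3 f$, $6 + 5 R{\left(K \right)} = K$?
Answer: $900$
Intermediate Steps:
$R{\left(K \right)} = - \frac{6}{5} + \frac{K}{5}$
$b{\left(O,f \right)} = 3 f + O \left(- \frac{6}{5} + \frac{f}{5}\right)$ ($b{\left(O,f \right)} = \left(- \frac{6}{5} + \frac{f}{5}\right) O + 3 f = O \left(- \frac{6}{5} + \frac{f}{5}\right) + 3 f = 3 f + O \left(- \frac{6}{5} + \frac{f}{5}\right)$)
$c{\left(x \right)} = -15 - 3 x$ ($c{\left(x \right)} = -15 - \left(3 x + \frac{1}{5} \cdot 0 \left(-6 + x\right)\right) = -15 - \left(3 x + 0\right) = -15 - 3 x$)
$c^{2}{\left(\left(-3\right) 5 \right)} = \left(-15 - 3 \left(\left(-3\right) 5\right)\right)^{2} = \left(-15 - -45\right)^{2} = \left(-15 + 45\right)^{2} = 30^{2} = 900$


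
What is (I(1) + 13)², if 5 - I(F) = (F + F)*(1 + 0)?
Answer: 256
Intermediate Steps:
I(F) = 5 - 2*F (I(F) = 5 - (F + F)*(1 + 0) = 5 - 2*F)
(I(1) + 13)² = ((5 - 2*1) + 13)² = ((5 - 2) + 13)² = (3 + 13)² = 16² = 256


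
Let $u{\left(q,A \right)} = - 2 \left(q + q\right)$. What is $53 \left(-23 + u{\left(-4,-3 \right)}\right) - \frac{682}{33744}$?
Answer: $- \frac{6259853}{16872} \approx -371.02$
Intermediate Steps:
$u{\left(q,A \right)} = - 4 q$ ($u{\left(q,A \right)} = - 2 \cdot 2 q = - 4 q$)
$53 \left(-23 + u{\left(-4,-3 \right)}\right) - \frac{682}{33744} = 53 \left(-23 - -16\right) - \frac{682}{33744} = 53 \left(-23 + 16\right) - \frac{341}{16872} = 53 \left(-7\right) - \frac{341}{16872} = -371 - \frac{341}{16872} = - \frac{6259853}{16872}$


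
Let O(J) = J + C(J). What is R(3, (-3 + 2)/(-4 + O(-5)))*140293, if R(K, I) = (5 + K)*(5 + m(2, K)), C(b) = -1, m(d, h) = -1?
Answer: 4489376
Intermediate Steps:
O(J) = -1 + J (O(J) = J - 1 = -1 + J)
R(K, I) = 20 + 4*K (R(K, I) = (5 + K)*(5 - 1) = (5 + K)*4 = 20 + 4*K)
R(3, (-3 + 2)/(-4 + O(-5)))*140293 = (20 + 4*3)*140293 = (20 + 12)*140293 = 32*140293 = 4489376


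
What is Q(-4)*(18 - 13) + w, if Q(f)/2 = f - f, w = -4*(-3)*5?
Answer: 60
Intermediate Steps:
w = 60 (w = 12*5 = 60)
Q(f) = 0 (Q(f) = 2*(f - f) = 2*0 = 0)
Q(-4)*(18 - 13) + w = 0*(18 - 13) + 60 = 0*5 + 60 = 0 + 60 = 60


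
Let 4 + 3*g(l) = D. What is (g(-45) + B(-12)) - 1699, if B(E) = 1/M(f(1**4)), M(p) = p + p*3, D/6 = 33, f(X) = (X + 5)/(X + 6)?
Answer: -39217/24 ≈ -1634.0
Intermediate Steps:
f(X) = (5 + X)/(6 + X)
D = 198 (D = 6*33 = 198)
M(p) = 4*p (M(p) = p + 3*p = 4*p)
g(l) = 194/3 (g(l) = -4/3 + (1/3)*198 = -4/3 + 66 = 194/3)
B(E) = 7/24 (B(E) = 1/(4*((5 + 1**4)/(6 + 1**4))) = 1/(4*((5 + 1)/(6 + 1))) = 1/(4*(6/7)) = 1/(24/7) = 7/24)
(g(-45) + B(-12)) - 1699 = (194/3 + 7/24) - 1699 = 1559/24 - 1699 = -39217/24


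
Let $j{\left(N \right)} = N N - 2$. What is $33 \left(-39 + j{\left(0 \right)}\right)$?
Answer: $-1353$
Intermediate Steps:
$j{\left(N \right)} = -2 + N^{2}$ ($j{\left(N \right)} = N^{2} - 2 = -2 + N^{2}$)
$33 \left(-39 + j{\left(0 \right)}\right) = 33 \left(-39 - \left(2 - 0^{2}\right)\right) = 33 \left(-39 + \left(-2 + 0\right)\right) = 33 \left(-39 - 2\right) = 33 \left(-41\right) = -1353$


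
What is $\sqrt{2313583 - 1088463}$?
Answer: $4 \sqrt{76570} \approx 1106.9$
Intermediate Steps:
$\sqrt{2313583 - 1088463} = \sqrt{1225120} = 4 \sqrt{76570}$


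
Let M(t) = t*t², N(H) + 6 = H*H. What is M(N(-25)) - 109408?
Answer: 237067251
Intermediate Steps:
N(H) = -6 + H² (N(H) = -6 + H*H = -6 + H²)
M(t) = t³
M(N(-25)) - 109408 = (-6 + (-25)²)³ - 109408 = (-6 + 625)³ - 109408 = 619³ - 109408 = 237176659 - 109408 = 237067251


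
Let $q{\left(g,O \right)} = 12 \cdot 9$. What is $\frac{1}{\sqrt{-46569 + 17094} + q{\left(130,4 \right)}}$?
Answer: $\frac{12}{4571} - \frac{5 i \sqrt{131}}{13713} \approx 0.0026252 - 0.0041732 i$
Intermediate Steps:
$q{\left(g,O \right)} = 108$
$\frac{1}{\sqrt{-46569 + 17094} + q{\left(130,4 \right)}} = \frac{1}{\sqrt{-46569 + 17094} + 108} = \frac{1}{\sqrt{-29475} + 108} = \frac{1}{15 i \sqrt{131} + 108} = \frac{1}{108 + 15 i \sqrt{131}}$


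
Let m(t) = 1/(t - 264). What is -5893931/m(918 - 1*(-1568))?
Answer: -13096314682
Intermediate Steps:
m(t) = 1/(-264 + t)
-5893931/m(918 - 1*(-1568)) = -(3854630874 + 9241683808) = -5893931/(1/(-264 + (918 + 1568))) = -5893931/(1/(-264 + 2486)) = -5893931/(1/2222) = -5893931/1/2222 = -5893931*2222 = -13096314682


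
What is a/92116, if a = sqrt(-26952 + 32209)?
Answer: sqrt(5257)/92116 ≈ 0.00078711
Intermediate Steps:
a = sqrt(5257) ≈ 72.505
a/92116 = sqrt(5257)/92116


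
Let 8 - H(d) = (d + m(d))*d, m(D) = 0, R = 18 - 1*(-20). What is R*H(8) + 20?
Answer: -2108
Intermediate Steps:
R = 38 (R = 18 + 20 = 38)
H(d) = 8 - d**2 (H(d) = 8 - (d + 0)*d = 8 - d*d = 8 - d**2)
R*H(8) + 20 = 38*(8 - 1*8**2) + 20 = 38*(8 - 1*64) + 20 = 38*(8 - 64) + 20 = 38*(-56) + 20 = -2128 + 20 = -2108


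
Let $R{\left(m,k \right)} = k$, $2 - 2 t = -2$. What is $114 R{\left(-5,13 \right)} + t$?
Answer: $1484$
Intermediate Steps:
$t = 2$ ($t = 1 - -1 = 1 + 1 = 2$)
$114 R{\left(-5,13 \right)} + t = 114 \cdot 13 + 2 = 1482 + 2 = 1484$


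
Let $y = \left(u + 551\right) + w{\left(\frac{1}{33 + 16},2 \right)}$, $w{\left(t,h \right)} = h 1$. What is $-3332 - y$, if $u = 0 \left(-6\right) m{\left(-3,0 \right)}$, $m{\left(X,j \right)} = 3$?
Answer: $-3885$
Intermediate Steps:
$w{\left(t,h \right)} = h$
$u = 0$ ($u = 0 \left(-6\right) 3 = 0 \cdot 3 = 0$)
$y = 553$ ($y = \left(0 + 551\right) + 2 = 551 + 2 = 553$)
$-3332 - y = -3332 - 553 = -3885$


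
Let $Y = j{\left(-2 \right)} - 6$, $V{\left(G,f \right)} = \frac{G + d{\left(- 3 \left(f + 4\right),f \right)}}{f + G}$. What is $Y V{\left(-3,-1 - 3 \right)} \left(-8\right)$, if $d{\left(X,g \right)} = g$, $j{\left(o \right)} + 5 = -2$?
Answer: $104$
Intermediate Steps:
$j{\left(o \right)} = -7$ ($j{\left(o \right)} = -5 - 2 = -7$)
$V{\left(G,f \right)} = 1$ ($V{\left(G,f \right)} = \frac{G + f}{f + G} = \frac{G + f}{G + f} = 1$)
$Y = -13$ ($Y = -7 - 6 = -13$)
$Y V{\left(-3,-1 - 3 \right)} \left(-8\right) = \left(-13\right) 1 \left(-8\right) = \left(-13\right) \left(-8\right) = 104$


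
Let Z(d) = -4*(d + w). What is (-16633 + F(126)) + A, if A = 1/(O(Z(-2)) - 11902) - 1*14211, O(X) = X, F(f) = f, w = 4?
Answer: -365851381/11910 ≈ -30718.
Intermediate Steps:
Z(d) = -16 - 4*d (Z(d) = -4*(d + 4) = -4*(4 + d) = -16 - 4*d)
A = -169253011/11910 (A = 1/((-16 - 4*(-2)) - 11902) - 1*14211 = 1/((-16 + 8) - 11902) - 14211 = 1/(-8 - 11902) - 14211 = 1/(-11910) - 14211 = -1/11910 - 14211 = -169253011/11910 ≈ -14211.)
(-16633 + F(126)) + A = (-16633 + 126) - 169253011/11910 = -16507 - 169253011/11910 = -365851381/11910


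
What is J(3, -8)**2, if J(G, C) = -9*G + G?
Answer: 576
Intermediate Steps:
J(G, C) = -8*G
J(3, -8)**2 = (-8*3)**2 = (-24)**2 = 576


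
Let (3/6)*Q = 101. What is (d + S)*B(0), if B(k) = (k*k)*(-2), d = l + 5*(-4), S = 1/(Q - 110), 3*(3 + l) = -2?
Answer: 0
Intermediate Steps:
Q = 202 (Q = 2*101 = 202)
l = -11/3 (l = -3 + (⅓)*(-2) = -3 - ⅔ = -11/3 ≈ -3.6667)
S = 1/92 (S = 1/(202 - 110) = 1/92 ≈ 0.010870)
d = -71/3 (d = -11/3 + 5*(-4) = -11/3 - 20 = -71/3 ≈ -23.667)
B(k) = -2*k² (B(k) = k²*(-2) = -2*k²)
(d + S)*B(0) = (-71/3 + 1/92)*(-2*0²) = -(-6529)*0/138 = -6529/276*0 = 0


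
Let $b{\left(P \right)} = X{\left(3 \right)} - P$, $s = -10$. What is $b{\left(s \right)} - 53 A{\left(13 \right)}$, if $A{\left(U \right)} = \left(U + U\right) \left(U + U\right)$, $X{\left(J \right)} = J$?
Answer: $-35815$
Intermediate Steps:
$b{\left(P \right)} = 3 - P$
$A{\left(U \right)} = 4 U^{2}$ ($A{\left(U \right)} = 2 U 2 U = 4 U^{2}$)
$b{\left(s \right)} - 53 A{\left(13 \right)} = \left(3 - -10\right) - 53 \cdot 4 \cdot 13^{2} = \left(3 + 10\right) - 53 \cdot 4 \cdot 169 = 13 - 35828 = -35815$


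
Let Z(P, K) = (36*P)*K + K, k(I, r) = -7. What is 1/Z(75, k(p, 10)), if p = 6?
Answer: -1/18907 ≈ -5.2890e-5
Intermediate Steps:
Z(P, K) = K + 36*K*P (Z(P, K) = 36*K*P + K = K + 36*K*P)
1/Z(75, k(p, 10)) = 1/(-7*(1 + 36*75)) = 1/(-7*(1 + 2700)) = 1/(-7*2701) = 1/(-18907) = -1/18907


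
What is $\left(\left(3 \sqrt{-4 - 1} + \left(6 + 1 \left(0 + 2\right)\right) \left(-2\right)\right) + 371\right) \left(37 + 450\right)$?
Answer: $172885 + 1461 i \sqrt{5} \approx 1.7289 \cdot 10^{5} + 3266.9 i$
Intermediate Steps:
$\left(\left(3 \sqrt{-4 - 1} + \left(6 + 1 \left(0 + 2\right)\right) \left(-2\right)\right) + 371\right) \left(37 + 450\right) = \left(\left(3 \sqrt{-4 - 1} + \left(6 + 1 \cdot 2\right) \left(-2\right)\right) + 371\right) 487 = \left(\left(3 \sqrt{-5} + \left(6 + 2\right) \left(-2\right)\right) + 371\right) 487 = \left(\left(3 i \sqrt{5} + 8 \left(-2\right)\right) + 371\right) 487 = \left(\left(3 i \sqrt{5} - 16\right) + 371\right) 487 = \left(\left(-16 + 3 i \sqrt{5}\right) + 371\right) 487 = \left(355 + 3 i \sqrt{5}\right) 487 = 172885 + 1461 i \sqrt{5}$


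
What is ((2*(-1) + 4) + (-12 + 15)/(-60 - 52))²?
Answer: 48841/12544 ≈ 3.8936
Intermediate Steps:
((2*(-1) + 4) + (-12 + 15)/(-60 - 52))² = ((-2 + 4) + 3/(-112))² = (2 + 3*(-1/112))² = (2 - 3/112)² = (221/112)² = 48841/12544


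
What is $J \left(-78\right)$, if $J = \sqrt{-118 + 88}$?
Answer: $- 78 i \sqrt{30} \approx - 427.22 i$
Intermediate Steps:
$J = i \sqrt{30}$ ($J = \sqrt{-30} = i \sqrt{30} \approx 5.4772 i$)
$J \left(-78\right) = i \sqrt{30} \left(-78\right) = - 78 i \sqrt{30}$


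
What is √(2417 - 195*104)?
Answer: I*√17863 ≈ 133.65*I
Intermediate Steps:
√(2417 - 195*104) = √(2417 - 20280) = √(-17863) = I*√17863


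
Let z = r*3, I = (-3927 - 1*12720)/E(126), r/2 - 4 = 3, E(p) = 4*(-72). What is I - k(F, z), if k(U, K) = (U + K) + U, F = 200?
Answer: -36883/96 ≈ -384.20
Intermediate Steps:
E(p) = -288
r = 14 (r = 8 + 2*3 = 8 + 6 = 14)
I = 5549/96 (I = (-3927 - 1*12720)/(-288) = (-3927 - 12720)*(-1/288) = -16647*(-1/288) = 5549/96 ≈ 57.802)
z = 42 (z = 14*3 = 42)
k(U, K) = K + 2*U (k(U, K) = (K + U) + U = K + 2*U)
I - k(F, z) = 5549/96 - (42 + 2*200) = 5549/96 - (42 + 400) = 5549/96 - 1*442 = 5549/96 - 442 = -36883/96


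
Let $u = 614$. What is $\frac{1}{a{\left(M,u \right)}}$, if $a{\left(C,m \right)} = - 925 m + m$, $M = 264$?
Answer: $- \frac{1}{567336} \approx -1.7626 \cdot 10^{-6}$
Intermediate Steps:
$a{\left(C,m \right)} = - 924 m$
$\frac{1}{a{\left(M,u \right)}} = \frac{1}{\left(-924\right) 614} = \frac{1}{-567336} = - \frac{1}{567336}$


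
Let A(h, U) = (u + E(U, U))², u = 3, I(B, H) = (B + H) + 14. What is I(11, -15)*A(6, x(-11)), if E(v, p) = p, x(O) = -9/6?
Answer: 45/2 ≈ 22.500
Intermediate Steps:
I(B, H) = 14 + B + H
x(O) = -3/2 (x(O) = -9*⅙ = -3/2)
A(h, U) = (3 + U)²
I(11, -15)*A(6, x(-11)) = (14 + 11 - 15)*(3 - 3/2)² = 10*(3/2)² = 10*(9/4) = 45/2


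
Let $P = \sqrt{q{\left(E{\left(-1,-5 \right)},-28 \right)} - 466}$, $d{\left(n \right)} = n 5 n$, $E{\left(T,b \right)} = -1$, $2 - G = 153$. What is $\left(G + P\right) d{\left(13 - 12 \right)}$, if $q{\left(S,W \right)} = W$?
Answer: $-755 + 5 i \sqrt{494} \approx -755.0 + 111.13 i$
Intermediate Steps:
$G = -151$ ($G = 2 - 153 = -151$)
$d{\left(n \right)} = 5 n^{2}$ ($d{\left(n \right)} = 5 n n = 5 n^{2}$)
$P = i \sqrt{494}$ ($P = \sqrt{-28 - 466} = \sqrt{-494} = i \sqrt{494} \approx 22.226 i$)
$\left(G + P\right) d{\left(13 - 12 \right)} = \left(-151 + i \sqrt{494}\right) 5 \left(13 - 12\right)^{2} = \left(-151 + i \sqrt{494}\right) 5 \cdot 1^{2} = \left(-151 + i \sqrt{494}\right) 5 \cdot 1 = \left(-151 + i \sqrt{494}\right) 5 = -755 + 5 i \sqrt{494}$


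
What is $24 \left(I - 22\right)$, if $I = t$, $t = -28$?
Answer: $-1200$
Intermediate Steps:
$I = -28$
$24 \left(I - 22\right) = 24 \left(-28 - 22\right) = 24 \left(-50\right) = -1200$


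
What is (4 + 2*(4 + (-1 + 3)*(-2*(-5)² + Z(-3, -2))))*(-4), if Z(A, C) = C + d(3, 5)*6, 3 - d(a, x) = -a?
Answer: 208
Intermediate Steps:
d(a, x) = 3 + a (d(a, x) = 3 - (-1)*a = 3 + a)
Z(A, C) = 36 + C (Z(A, C) = C + (3 + 3)*6 = C + 6*6 = C + 36 = 36 + C)
(4 + 2*(4 + (-1 + 3)*(-2*(-5)² + Z(-3, -2))))*(-4) = (4 + 2*(4 + (-1 + 3)*(-2*(-5)² + (36 - 2))))*(-4) = (4 + 2*(4 + 2*(-2*25 + 34)))*(-4) = (4 + 2*(4 + 2*(-50 + 34)))*(-4) = (4 + 2*(4 + 2*(-16)))*(-4) = (4 + 2*(4 - 32))*(-4) = (4 + 2*(-28))*(-4) = (4 - 56)*(-4) = -52*(-4) = 208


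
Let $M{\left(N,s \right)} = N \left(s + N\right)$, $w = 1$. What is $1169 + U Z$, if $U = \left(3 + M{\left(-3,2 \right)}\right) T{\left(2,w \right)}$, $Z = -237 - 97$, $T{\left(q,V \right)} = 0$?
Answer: $1169$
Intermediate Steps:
$M{\left(N,s \right)} = N \left(N + s\right)$
$Z = -334$
$U = 0$ ($U = \left(3 - 3 \left(-3 + 2\right)\right) 0 = \left(3 - -3\right) 0 = \left(3 + 3\right) 0 = 6 \cdot 0 = 0$)
$1169 + U Z = 1169 + 0 \left(-334\right) = 1169 + 0 = 1169$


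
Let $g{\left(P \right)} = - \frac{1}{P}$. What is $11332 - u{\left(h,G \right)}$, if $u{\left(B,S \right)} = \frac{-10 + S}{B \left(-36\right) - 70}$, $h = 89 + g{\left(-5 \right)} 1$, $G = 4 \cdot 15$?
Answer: $\frac{92956521}{8203} \approx 11332.0$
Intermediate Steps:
$G = 60$
$h = \frac{446}{5}$ ($h = 89 + - \frac{1}{-5} \cdot 1 = 89 + \left(-1\right) \left(- \frac{1}{5}\right) 1 = 89 + \frac{1}{5} \cdot 1 = 89 + \frac{1}{5} = \frac{446}{5} \approx 89.2$)
$u{\left(B,S \right)} = \frac{-10 + S}{-70 - 36 B}$ ($u{\left(B,S \right)} = \frac{-10 + S}{- 36 B - 70} = \frac{-10 + S}{-70 - 36 B}$)
$11332 - u{\left(h,G \right)} = 11332 - \frac{10 - 60}{2 \left(35 + 18 \cdot \frac{446}{5}\right)} = 11332 - \frac{10 - 60}{2 \left(35 + \frac{8028}{5}\right)} = 11332 - \frac{1}{2} \frac{1}{\frac{8203}{5}} \left(-50\right) = 11332 - \frac{1}{2} \cdot \frac{5}{8203} \left(-50\right) = 11332 - - \frac{125}{8203} = 11332 + \frac{125}{8203} = \frac{92956521}{8203}$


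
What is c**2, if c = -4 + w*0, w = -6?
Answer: 16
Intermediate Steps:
c = -4 (c = -4 - 6*0 = -4 + 0 = -4)
c**2 = (-4)**2 = 16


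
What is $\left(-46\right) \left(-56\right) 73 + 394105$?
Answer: $582153$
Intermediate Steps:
$\left(-46\right) \left(-56\right) 73 + 394105 = 2576 \cdot 73 + 394105 = 188048 + 394105 = 582153$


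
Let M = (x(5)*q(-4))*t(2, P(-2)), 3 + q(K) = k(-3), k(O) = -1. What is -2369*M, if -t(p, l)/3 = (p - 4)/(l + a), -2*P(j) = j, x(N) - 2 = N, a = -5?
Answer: -99498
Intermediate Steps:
x(N) = 2 + N
P(j) = -j/2
t(p, l) = -3*(-4 + p)/(-5 + l) (t(p, l) = -3*(p - 4)/(l - 5) = -3*(-4 + p)/(-5 + l))
q(K) = -4 (q(K) = -3 - 1 = -4)
M = 42 (M = ((2 + 5)*(-4))*(3*(4 - 1*2)/(-5 - ½*(-2))) = (7*(-4))*(3*(4 - 2)/(-5 + 1)) = -84*2/(-4) = -84*(-1)*2/4 = -28*(-3/2) = 42)
-2369*M = -2369*42 = -99498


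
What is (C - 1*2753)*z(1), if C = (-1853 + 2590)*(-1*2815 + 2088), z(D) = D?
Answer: -538552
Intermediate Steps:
C = -535799 (C = 737*(-2815 + 2088) = 737*(-727) = -535799)
(C - 1*2753)*z(1) = (-535799 - 1*2753)*1 = (-535799 - 2753)*1 = -538552*1 = -538552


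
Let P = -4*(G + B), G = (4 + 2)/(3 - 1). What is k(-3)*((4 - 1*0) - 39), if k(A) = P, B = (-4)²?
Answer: 2660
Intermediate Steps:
B = 16
G = 3 (G = 6/2 = 6*(½) = 3)
P = -76 (P = -4*(3 + 16) = -4*19 = -76)
k(A) = -76
k(-3)*((4 - 1*0) - 39) = -76*((4 - 1*0) - 39) = -76*((4 + 0) - 39) = -76*(4 - 39) = -76*(-35) = 2660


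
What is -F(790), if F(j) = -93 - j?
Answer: 883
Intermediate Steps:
-F(790) = -(-93 - 1*790) = -(-93 - 790) = -1*(-883) = 883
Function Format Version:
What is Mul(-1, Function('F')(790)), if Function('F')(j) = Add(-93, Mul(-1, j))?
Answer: 883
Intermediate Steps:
Mul(-1, Function('F')(790)) = Mul(-1, Add(-93, Mul(-1, 790))) = Mul(-1, Add(-93, -790)) = Mul(-1, -883) = 883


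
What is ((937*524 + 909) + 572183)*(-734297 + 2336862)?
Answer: 1705257365200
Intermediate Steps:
((937*524 + 909) + 572183)*(-734297 + 2336862) = ((490988 + 909) + 572183)*1602565 = (491897 + 572183)*1602565 = 1064080*1602565 = 1705257365200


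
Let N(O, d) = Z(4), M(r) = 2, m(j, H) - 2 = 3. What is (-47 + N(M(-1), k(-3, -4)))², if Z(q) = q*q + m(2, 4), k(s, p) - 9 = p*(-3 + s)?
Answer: 676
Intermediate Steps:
m(j, H) = 5 (m(j, H) = 2 + 3 = 5)
k(s, p) = 9 + p*(-3 + s)
Z(q) = 5 + q² (Z(q) = q*q + 5 = q² + 5 = 5 + q²)
N(O, d) = 21 (N(O, d) = 5 + 4² = 5 + 16 = 21)
(-47 + N(M(-1), k(-3, -4)))² = (-47 + 21)² = (-26)² = 676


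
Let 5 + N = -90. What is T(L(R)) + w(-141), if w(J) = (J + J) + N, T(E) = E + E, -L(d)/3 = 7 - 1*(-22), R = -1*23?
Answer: -551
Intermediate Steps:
R = -23
L(d) = -87 (L(d) = -3*(7 - 1*(-22)) = -3*(7 + 22) = -3*29 = -87)
N = -95 (N = -5 - 90 = -95)
T(E) = 2*E
w(J) = -95 + 2*J (w(J) = (J + J) - 95 = 2*J - 95 = -95 + 2*J)
T(L(R)) + w(-141) = 2*(-87) + (-95 + 2*(-141)) = -174 + (-95 - 282) = -174 - 377 = -551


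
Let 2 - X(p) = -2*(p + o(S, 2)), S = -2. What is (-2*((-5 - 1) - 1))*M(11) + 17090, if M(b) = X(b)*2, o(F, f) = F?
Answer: 17650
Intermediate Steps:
X(p) = -2 + 2*p (X(p) = 2 - (-2)*(p - 2) = 2 - (-2)*(-2 + p) = 2 - (4 - 2*p) = 2 + (-4 + 2*p) = -2 + 2*p)
M(b) = -4 + 4*b (M(b) = (-2 + 2*b)*2 = -4 + 4*b)
(-2*((-5 - 1) - 1))*M(11) + 17090 = (-2*((-5 - 1) - 1))*(-4 + 4*11) + 17090 = (-2*(-6 - 1))*(-4 + 44) + 17090 = -2*(-7)*40 + 17090 = 14*40 + 17090 = 560 + 17090 = 17650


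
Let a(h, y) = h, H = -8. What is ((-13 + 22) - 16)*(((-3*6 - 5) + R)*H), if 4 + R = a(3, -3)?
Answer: -1344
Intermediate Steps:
R = -1 (R = -4 + 3 = -1)
((-13 + 22) - 16)*(((-3*6 - 5) + R)*H) = ((-13 + 22) - 16)*(((-3*6 - 5) - 1)*(-8)) = (9 - 16)*(((-18 - 5) - 1)*(-8)) = -7*(-23 - 1)*(-8) = -(-168)*(-8) = -7*192 = -1344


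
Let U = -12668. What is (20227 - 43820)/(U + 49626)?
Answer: -23593/36958 ≈ -0.63837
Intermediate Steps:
(20227 - 43820)/(U + 49626) = (20227 - 43820)/(-12668 + 49626) = -23593/36958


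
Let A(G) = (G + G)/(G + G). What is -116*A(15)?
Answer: -116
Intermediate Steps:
A(G) = 1 (A(G) = (2*G)/((2*G)) = (2*G)*(1/(2*G)) = 1)
-116*A(15) = -116*1 = -116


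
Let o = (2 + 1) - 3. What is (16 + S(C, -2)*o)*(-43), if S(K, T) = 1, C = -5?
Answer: -688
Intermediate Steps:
o = 0 (o = 3 - 3 = 0)
(16 + S(C, -2)*o)*(-43) = (16 + 1*0)*(-43) = (16 + 0)*(-43) = 16*(-43) = -688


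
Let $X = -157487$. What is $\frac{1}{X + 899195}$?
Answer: $\frac{1}{741708} \approx 1.3482 \cdot 10^{-6}$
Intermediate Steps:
$\frac{1}{X + 899195} = \frac{1}{-157487 + 899195} = \frac{1}{741708}$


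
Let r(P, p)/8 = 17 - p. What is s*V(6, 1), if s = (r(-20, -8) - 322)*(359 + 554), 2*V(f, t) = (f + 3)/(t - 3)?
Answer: 501237/2 ≈ 2.5062e+5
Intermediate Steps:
V(f, t) = (3 + f)/(2*(-3 + t)) (V(f, t) = ((f + 3)/(t - 3))/2 = ((3 + f)/(-3 + t))/2 = (3 + f)/(2*(-3 + t)))
r(P, p) = 136 - 8*p (r(P, p) = 8*(17 - p) = 136 - 8*p)
s = -111386 (s = ((136 - 8*(-8)) - 322)*(359 + 554) = ((136 + 64) - 322)*913 = (200 - 322)*913 = -122*913 = -111386)
s*V(6, 1) = -55693*(3 + 6)/(-3 + 1) = -55693*9/(-2) = -55693*(-1)*9/2 = -111386*(-9/4) = 501237/2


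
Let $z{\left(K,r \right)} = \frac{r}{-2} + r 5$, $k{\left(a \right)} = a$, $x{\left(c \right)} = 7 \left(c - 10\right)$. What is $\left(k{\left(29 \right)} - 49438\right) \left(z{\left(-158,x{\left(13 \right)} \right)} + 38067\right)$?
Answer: $- \frac{3771043107}{2} \approx -1.8855 \cdot 10^{9}$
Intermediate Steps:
$x{\left(c \right)} = -70 + 7 c$ ($x{\left(c \right)} = 7 \left(-10 + c\right) = -70 + 7 c$)
$z{\left(K,r \right)} = \frac{9 r}{2}$ ($z{\left(K,r \right)} = r \left(- \frac{1}{2}\right) + 5 r = - \frac{r}{2} + 5 r = \frac{9 r}{2}$)
$\left(k{\left(29 \right)} - 49438\right) \left(z{\left(-158,x{\left(13 \right)} \right)} + 38067\right) = \left(29 - 49438\right) \left(\frac{9 \left(-70 + 7 \cdot 13\right)}{2} + 38067\right) = - 49409 \left(\frac{9 \left(-70 + 91\right)}{2} + 38067\right) = - 49409 \left(\frac{9}{2} \cdot 21 + 38067\right) = - 49409 \left(\frac{189}{2} + 38067\right) = \left(-49409\right) \frac{76323}{2} = - \frac{3771043107}{2}$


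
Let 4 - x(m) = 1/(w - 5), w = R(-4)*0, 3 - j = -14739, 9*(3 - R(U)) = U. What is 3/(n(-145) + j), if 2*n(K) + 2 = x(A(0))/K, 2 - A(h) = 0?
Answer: 4350/21374429 ≈ 0.00020351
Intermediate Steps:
R(U) = 3 - U/9
j = 14742 (j = 3 - 1*(-14739) = 3 + 14739 = 14742)
A(h) = 2 (A(h) = 2 - 1*0 = 2 + 0 = 2)
w = 0 (w = (3 - ⅑*(-4))*0 = (3 + 4/9)*0 = (31/9)*0 = 0)
x(m) = 21/5 (x(m) = 4 - 1/(0 - 5) = 4 - 1/(-5) = 4 - 1*(-⅕) = 4 + ⅕ = 21/5)
n(K) = -1 + 21/(10*K) (n(K) = -1 + (21/(5*K))/2 = -1 + 21/(10*K))
3/(n(-145) + j) = 3/((21/10 - 1*(-145))/(-145) + 14742) = 3/(-(21/10 + 145)/145 + 14742) = 3/(-1/145*1471/10 + 14742) = 3/(-1471/1450 + 14742) = 3/(21374429/1450) = (1450/21374429)*3 = 4350/21374429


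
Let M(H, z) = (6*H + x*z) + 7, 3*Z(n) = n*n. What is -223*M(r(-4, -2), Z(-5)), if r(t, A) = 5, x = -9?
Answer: 8474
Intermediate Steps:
Z(n) = n²/3 (Z(n) = (n*n)/3 = n²/3)
M(H, z) = 7 - 9*z + 6*H (M(H, z) = (6*H - 9*z) + 7 = (-9*z + 6*H) + 7 = 7 - 9*z + 6*H)
-223*M(r(-4, -2), Z(-5)) = -223*(7 - 3*(-5)² + 6*5) = -223*(7 - 3*25 + 30) = -223*(7 - 9*25/3 + 30) = -223*(7 - 75 + 30) = -223*(-38) = 8474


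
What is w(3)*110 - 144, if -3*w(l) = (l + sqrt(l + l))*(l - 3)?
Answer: -144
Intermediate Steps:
w(l) = -(-3 + l)*(l + sqrt(2)*sqrt(l))/3 (w(l) = -(l + sqrt(l + l))*(l - 3)/3 = -(l + sqrt(2*l))*(-3 + l)/3 = -(l + sqrt(2)*sqrt(l))*(-3 + l)/3 = -(-3 + l)*(l + sqrt(2)*sqrt(l))/3)
w(3)*110 - 144 = (3 - 1/3*3**2 + sqrt(2)*sqrt(3) - sqrt(2)*3**(3/2)/3)*110 - 144 = (3 - 1/3*9 + sqrt(6) - sqrt(2)*3*sqrt(3)/3)*110 - 144 = (3 - 3 + sqrt(6) - sqrt(6))*110 - 144 = 0*110 - 144 = 0 - 144 = -144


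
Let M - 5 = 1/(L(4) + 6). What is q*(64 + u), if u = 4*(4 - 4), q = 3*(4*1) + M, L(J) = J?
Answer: 5472/5 ≈ 1094.4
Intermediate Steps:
M = 51/10 (M = 5 + 1/(4 + 6) = 5 + 1/10 = 51/10 ≈ 5.1000)
q = 171/10 (q = 3*(4*1) + 51/10 = 3*4 + 51/10 = 12 + 51/10 = 171/10 ≈ 17.100)
u = 0 (u = 4*0 = 0)
q*(64 + u) = 171*(64 + 0)/10 = (171/10)*64 = 5472/5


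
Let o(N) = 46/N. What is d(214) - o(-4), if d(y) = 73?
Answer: 169/2 ≈ 84.500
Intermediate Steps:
d(214) - o(-4) = 73 - 46/(-4) = 73 - 46*(-1)/4 = 73 - 1*(-23/2) = 73 + 23/2 = 169/2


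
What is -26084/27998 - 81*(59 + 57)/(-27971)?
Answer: -233263178/391566029 ≈ -0.59572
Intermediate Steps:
-26084/27998 - 81*(59 + 57)/(-27971) = -26084*1/27998 - 81*116*(-1/27971) = -13042/13999 - 9396*(-1/27971) = -13042/13999 + 9396/27971 = -233263178/391566029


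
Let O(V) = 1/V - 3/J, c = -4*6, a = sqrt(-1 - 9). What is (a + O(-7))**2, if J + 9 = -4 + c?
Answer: (16 - 259*I*sqrt(10))**2/67081 ≈ -9.9962 - 0.39071*I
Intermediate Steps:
a = I*sqrt(10) (a = sqrt(-10) = I*sqrt(10) ≈ 3.1623*I)
c = -24
J = -37 (J = -9 + (-4 - 24) = -9 - 28 = -37)
O(V) = 3/37 + 1/V (O(V) = 1/V - 3/(-37) = 1/V - 3*(-1/37) = 1/V + 3/37 = 3/37 + 1/V)
(a + O(-7))**2 = (I*sqrt(10) + (3/37 + 1/(-7)))**2 = (I*sqrt(10) + (3/37 - 1/7))**2 = (I*sqrt(10) - 16/259)**2 = (-16/259 + I*sqrt(10))**2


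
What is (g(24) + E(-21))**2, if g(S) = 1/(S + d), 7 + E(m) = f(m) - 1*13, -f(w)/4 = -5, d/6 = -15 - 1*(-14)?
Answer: 1/324 ≈ 0.0030864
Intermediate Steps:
d = -6 (d = 6*(-15 - 1*(-14)) = 6*(-15 + 14) = 6*(-1) = -6)
f(w) = 20 (f(w) = -4*(-5) = 20)
E(m) = 0 (E(m) = -7 + (20 - 1*13) = -7 + (20 - 13) = -7 + 7 = 0)
g(S) = 1/(-6 + S) (g(S) = 1/(S - 6) = 1/(-6 + S))
(g(24) + E(-21))**2 = (1/(-6 + 24) + 0)**2 = (1/18 + 0)**2 = (1/18)**2 = 1/324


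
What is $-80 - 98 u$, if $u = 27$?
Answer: $-2726$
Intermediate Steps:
$-80 - 98 u = -80 - 2646 = -2726$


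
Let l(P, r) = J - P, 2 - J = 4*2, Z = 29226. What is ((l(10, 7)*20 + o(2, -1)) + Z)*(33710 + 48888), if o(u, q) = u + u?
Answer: 2387908180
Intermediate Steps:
J = -6 (J = 2 - 4*2 = 2 - 1*8 = 2 - 8 = -6)
l(P, r) = -6 - P
o(u, q) = 2*u
((l(10, 7)*20 + o(2, -1)) + Z)*(33710 + 48888) = (((-6 - 1*10)*20 + 2*2) + 29226)*(33710 + 48888) = (((-6 - 10)*20 + 4) + 29226)*82598 = ((-16*20 + 4) + 29226)*82598 = ((-320 + 4) + 29226)*82598 = (-316 + 29226)*82598 = 28910*82598 = 2387908180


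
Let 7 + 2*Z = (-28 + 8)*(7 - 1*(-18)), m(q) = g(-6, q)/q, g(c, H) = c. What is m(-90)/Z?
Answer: -2/7605 ≈ -0.00026299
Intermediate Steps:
m(q) = -6/q
Z = -507/2 (Z = -7/2 + ((-28 + 8)*(7 - 1*(-18)))/2 = -7/2 + (-20*(7 + 18))/2 = -7/2 + (-20*25)/2 = -7/2 + (½)*(-500) = -7/2 - 250 = -507/2 ≈ -253.50)
m(-90)/Z = (-6/(-90))/(-507/2) = -6*(-1/90)*(-2/507) = (1/15)*(-2/507) = -2/7605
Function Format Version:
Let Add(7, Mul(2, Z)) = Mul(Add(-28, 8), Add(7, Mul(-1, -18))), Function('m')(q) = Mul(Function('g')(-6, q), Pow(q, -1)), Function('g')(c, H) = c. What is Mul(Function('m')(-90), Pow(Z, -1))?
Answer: Rational(-2, 7605) ≈ -0.00026299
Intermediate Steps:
Function('m')(q) = Mul(-6, Pow(q, -1))
Z = Rational(-507, 2) (Z = Add(Rational(-7, 2), Mul(Rational(1, 2), Mul(Add(-28, 8), Add(7, Mul(-1, -18))))) = Add(Rational(-7, 2), Mul(Rational(1, 2), Mul(-20, Add(7, 18)))) = Add(Rational(-7, 2), Mul(Rational(1, 2), Mul(-20, 25))) = Add(Rational(-7, 2), Mul(Rational(1, 2), -500)) = Add(Rational(-7, 2), -250) = Rational(-507, 2) ≈ -253.50)
Mul(Function('m')(-90), Pow(Z, -1)) = Mul(Mul(-6, Pow(-90, -1)), Pow(Rational(-507, 2), -1)) = Mul(Mul(-6, Rational(-1, 90)), Rational(-2, 507)) = Mul(Rational(1, 15), Rational(-2, 507)) = Rational(-2, 7605)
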